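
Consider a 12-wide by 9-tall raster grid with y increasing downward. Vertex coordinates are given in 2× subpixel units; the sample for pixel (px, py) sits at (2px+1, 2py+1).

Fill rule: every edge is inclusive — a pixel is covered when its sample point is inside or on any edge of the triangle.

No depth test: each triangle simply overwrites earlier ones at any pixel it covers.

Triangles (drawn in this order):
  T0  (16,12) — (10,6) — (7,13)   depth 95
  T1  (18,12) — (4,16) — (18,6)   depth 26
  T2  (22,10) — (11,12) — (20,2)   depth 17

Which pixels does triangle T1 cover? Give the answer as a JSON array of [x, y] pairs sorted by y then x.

T0:
  2·area = 60  (B↔C swapped to make it positive)
  edge (16, 12)→(7, 13): d=(-9,1) inclusive
  edge (7, 13)→(10, 6): d=(3,-7) inclusive
  edge (10, 6)→(16, 12): d=(6,6) inclusive
    (2,0)@(5, 1): e=[110,-50,0] → ·  [on edge]
    (3,1)@(7, 3): e=[90,-30,0] → ·  [on edge]
    (4,2)@(9, 5): e=[70,-10,0] → ·  [on edge]
    (5,3)@(11, 7): e=[50,10,0] → #  [on edge]
    (6,3)@(13, 7): e=[48,24,-12] → ·
    (4,4)@(9, 9): e=[34,2,24] → #
    (6,4)@(13, 9): e=[30,30,0] → #  [on edge]
    (7,4)@(15, 9): e=[28,44,-12] → ·
    (4,5)@(9, 11): e=[16,8,36] → #
    (7,5)@(15, 11): e=[10,50,0] → #  [on edge]
    (8,5)@(17, 11): e=[8,64,-12] → ·
    (3,6)@(7, 13): e=[0,0,60] → #  [on edge]
    (8,6)@(17, 13): e=[-10,70,0] → ·  [on edge]
    (9,7)@(19, 15): e=[-30,90,0] → ·  [on edge]
    (10,8)@(21, 17): e=[-50,110,0] → ·  [on edge]
  covered (9 px):
    · · · · · · · · · · · ·
    · · · · · · · · · · · ·
    · · · · · · · · · · · ·
    · · · · · # · · · · · ·
    · · · · # # # · · · · ·
    · · · · # # # # · · · ·
    · · · # · · · · · · · ·
    · · · · · · · · · · · ·
    · · · · · · · · · · · ·
T1:
  2·area = 84
  edge (18, 12)→(4, 16): d=(-14,4) inclusive
  edge (4, 16)→(18, 6): d=(14,-10) inclusive
  edge (18, 6)→(18, 12): d=(0,6) inclusive
    (8,3)@(17, 7): e=[74,4,6] → #
    (9,3)@(19, 7): e=[66,24,-6] → ·
    (7,4)@(15, 9): e=[54,12,18] → #
    (9,4)@(19, 9): e=[38,52,-6] → ·
    (5,5)@(11, 11): e=[42,0,42] → #  [on edge]
    (6,5)@(13, 11): e=[34,20,30] → #
    (9,5)@(19, 11): e=[10,80,-6] → ·
    (4,6)@(9, 13): e=[22,8,54] → #
    (7,6)@(15, 13): e=[-2,68,18] → ·
    (8,6)@(17, 13): e=[-10,88,6] → ·
    (3,7)@(7, 15): e=[2,16,66] → #
    (4,7)@(9, 15): e=[-6,36,54] → ·
  covered (11 px):
    · · · · · · · · · · · ·
    · · · · · · · · · · · ·
    · · · · · · · · · · · ·
    · · · · · · · · # · · ·
    · · · · · · · # # · · ·
    · · · · · # # # # · · ·
    · · · · # # # · · · · ·
    · · · # · · · · · · · ·
    · · · · · · · · · · · ·
T2:
  2·area = 92
  edge (22, 10)→(11, 12): d=(-11,2) inclusive
  edge (11, 12)→(20, 2): d=(9,-10) inclusive
  edge (20, 2)→(22, 10): d=(2,8) inclusive
    (9,2)@(19, 5): e=[61,17,14] → #
    (10,2)@(21, 5): e=[57,37,-2] → ·
    (8,3)@(17, 7): e=[43,15,34] → #
    (10,3)@(21, 7): e=[35,55,2] → #
    (11,3)@(23, 7): e=[31,75,-14] → ·
    (7,4)@(15, 9): e=[25,13,54] → #
    (11,4)@(23, 9): e=[9,93,-10] → ·
    (6,5)@(13, 11): e=[7,11,74] → #
    (8,5)@(17, 11): e=[-1,51,42] → ·
    (9,5)@(19, 11): e=[-5,71,26] → ·
    (10,5)@(21, 11): e=[-9,91,10] → ·
    (6,6)@(13, 13): e=[-15,29,78] → ·
  covered (10 px):
    · · · · · · · · · · · ·
    · · · · · · · · · · · ·
    · · · · · · · · · # · ·
    · · · · · · · · # # # ·
    · · · · · · · # # # # ·
    · · · · · · # # · · · ·
    · · · · · · · · · · · ·
    · · · · · · · · · · · ·
    · · · · · · · · · · · ·

Result: [[8,3],[7,4],[8,4],[5,5],[6,5],[7,5],[8,5],[4,6],[5,6],[6,6],[3,7]]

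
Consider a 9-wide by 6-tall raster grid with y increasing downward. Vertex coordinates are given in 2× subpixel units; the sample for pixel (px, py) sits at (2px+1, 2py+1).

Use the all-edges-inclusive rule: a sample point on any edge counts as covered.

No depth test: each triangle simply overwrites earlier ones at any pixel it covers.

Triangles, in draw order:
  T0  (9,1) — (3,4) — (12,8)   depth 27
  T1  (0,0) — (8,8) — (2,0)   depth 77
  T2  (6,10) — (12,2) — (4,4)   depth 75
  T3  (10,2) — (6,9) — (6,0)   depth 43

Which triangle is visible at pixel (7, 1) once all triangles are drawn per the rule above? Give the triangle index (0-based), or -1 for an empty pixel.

T0:
  2·area = 51  (B↔C swapped to make it positive)
  edge (9, 1)→(12, 8): d=(3,7) inclusive
  edge (12, 8)→(3, 4): d=(-9,-4) inclusive
  edge (3, 4)→(9, 1): d=(6,-3) inclusive
    (4,0)@(9, 1): e=[0,51,0] → X  [on edge]
    (5,0)@(11, 1): e=[-14,59,6] → .
    (2,1)@(5, 3): e=[34,17,0] → X  [on edge]
    (3,1)@(7, 3): e=[20,25,6] → X
    (5,1)@(11, 3): e=[-8,41,18] → .
    (0,2)@(1, 5): e=[68,-17,0] → .  [on edge]
    (2,2)@(5, 5): e=[40,-1,12] → .
    (3,2)@(7, 5): e=[26,7,18] → X
    (5,2)@(11, 5): e=[-2,23,30] → .
    (3,3)@(7, 7): e=[32,-11,30] → .
    (4,3)@(9, 7): e=[18,-3,36] → .
    (5,3)@(11, 7): e=[4,5,42] → X
  covered (7 px):
    . . . . X . . . .
    . . X X X . . . .
    . . . X X . . . .
    . . . . . X . . .
    . . . . . . . . .
    . . . . . . . . .
T1:
  2·area = 16  (B↔C swapped to make it positive)
  edge (0, 0)→(2, 0): d=(2,0) inclusive
  edge (2, 0)→(8, 8): d=(6,8) inclusive
  edge (8, 8)→(0, 0): d=(-8,-8) inclusive
    (0,0)@(1, 1): e=[2,14,0] → X  [on edge]
    (1,0)@(3, 1): e=[2,-2,16] → .
    (0,1)@(1, 3): e=[6,26,-16] → .
    (1,1)@(3, 3): e=[6,10,0] → X  [on edge]
    (2,1)@(5, 3): e=[6,-6,16] → .
    (1,2)@(3, 5): e=[10,22,-16] → .
    (2,2)@(5, 5): e=[10,6,0] → X  [on edge]
    (3,2)@(7, 5): e=[10,-10,16] → .
    (2,3)@(5, 7): e=[14,18,-16] → .
    (3,3)@(7, 7): e=[14,2,0] → X  [on edge]
    (4,3)@(9, 7): e=[14,-14,16] → .
    (3,4)@(7, 9): e=[18,14,-16] → .
    (4,4)@(9, 9): e=[18,-2,0] → .  [on edge]
    (5,5)@(11, 11): e=[22,-6,0] → .  [on edge]
  covered (4 px):
    X . . . . . . . .
    . X . . . . . . .
    . . X . . . . . .
    . . . X . . . . .
    . . . . . . . . .
    . . . . . . . . .
T2:
  2·area = 52  (B↔C swapped to make it positive)
  edge (6, 10)→(4, 4): d=(-2,-6) inclusive
  edge (4, 4)→(12, 2): d=(8,-2) inclusive
  edge (12, 2)→(6, 10): d=(-6,8) inclusive
    (1,0)@(3, 1): e=[0,-26,78] → .  [on edge]
    (4,1)@(9, 3): e=[32,2,18] → X
    (5,1)@(11, 3): e=[44,6,2] → X
    (6,1)@(13, 3): e=[56,10,-14] → .
    (2,2)@(5, 5): e=[4,10,38] → X
    (3,2)@(7, 5): e=[16,14,22] → X
    (5,2)@(11, 5): e=[40,22,-10] → .
    (2,3)@(5, 7): e=[0,26,26] → X  [on edge]
    (4,3)@(9, 7): e=[24,34,-6] → .
    (2,4)@(5, 9): e=[-4,42,14] → .
    (3,4)@(7, 9): e=[8,46,-2] → .
  covered (7 px):
    . . . . . . . . .
    . . . . X X . . .
    . . X X X . . . .
    . . X X . . . . .
    . . . . . . . . .
    . . . . . . . . .
T3:
  2·area = 36
  edge (10, 2)→(6, 9): d=(-4,7) inclusive
  edge (6, 9)→(6, 0): d=(0,-9) inclusive
  edge (6, 0)→(10, 2): d=(4,2) inclusive
    (3,0)@(7, 1): e=[25,9,2] → X
    (4,0)@(9, 1): e=[11,27,-2] → .
    (3,1)@(7, 3): e=[17,9,10] → X
    (4,1)@(9, 3): e=[3,27,6] → X
    (5,1)@(11, 3): e=[-11,45,2] → .
    (3,2)@(7, 5): e=[9,9,18] → X
    (4,2)@(9, 5): e=[-5,27,14] → .
    (3,3)@(7, 7): e=[1,9,26] → X
    (4,3)@(9, 7): e=[-13,27,22] → .
    (3,4)@(7, 9): e=[-7,9,34] → .
  covered (5 px):
    . . . X . . . . .
    . . . X X . . . .
    . . . X . . . . .
    . . . X . . . . .
    . . . . . . . . .
    . . . . . . . . .

Z-buffer (winner per pixel, '.' = empty):
  1 . . 3 0 . . . .
  . 1 0 3 3 2 . . .
  . . 2 3 2 . . . .
  . . 2 3 . 0 . . .
  . . . . . . . . .
  . . . . . . . . .

Answer: -1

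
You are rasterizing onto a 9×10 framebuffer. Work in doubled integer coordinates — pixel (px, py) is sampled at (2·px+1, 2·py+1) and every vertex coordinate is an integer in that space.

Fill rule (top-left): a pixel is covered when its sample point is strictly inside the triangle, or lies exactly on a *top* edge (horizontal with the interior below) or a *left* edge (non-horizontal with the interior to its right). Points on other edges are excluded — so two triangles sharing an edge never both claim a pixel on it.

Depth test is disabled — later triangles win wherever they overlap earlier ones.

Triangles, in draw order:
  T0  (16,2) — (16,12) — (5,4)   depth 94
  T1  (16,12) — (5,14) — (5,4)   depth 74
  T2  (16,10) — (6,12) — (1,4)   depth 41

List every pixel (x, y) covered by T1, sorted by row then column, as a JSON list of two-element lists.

T0:
  2·area = 110
  edge (16, 2)→(16, 12): d=(0,10) right/bottom  bias=-1
  edge (16, 12)→(5, 4): d=(-11,-8) top-left  bias=+0
  edge (5, 4)→(16, 2): d=(11,-2) top-left  bias=+0
    (5,1)@(11, 3): e=[50,59,1] → █
    (6,1)@(13, 3): e=[30,75,5] → █
    (7,1)@(15, 3): e=[10,91,9] → █
    (8,1)@(17, 3): e=[-10,107,13] → ·
    (3,2)@(7, 5): e=[90,5,15] → █
    (4,2)@(9, 5): e=[70,21,19] → █
    (8,2)@(17, 5): e=[-10,85,35] → ·
    (3,3)@(7, 7): e=[90,-17,37] → ·
    (4,3)@(9, 7): e=[70,-1,41] → ·
    (5,3)@(11, 7): e=[50,15,45] → █
    (8,3)@(17, 7): e=[-10,63,57] → ·
    (5,4)@(11, 9): e=[50,-7,67] → ·
  covered (14 px):
    · · · · · · · · ·
    · · · · · █ █ █ ·
    · · · █ █ █ █ █ ·
    · · · · · █ █ █ ·
    · · · · · · █ █ ·
    · · · · · · · █ ·
    · · · · · · · · ·
    · · · · · · · · ·
    · · · · · · · · ·
    · · · · · · · · ·
T1:
  2·area = 110
  edge (16, 12)→(5, 14): d=(-11,2) right/bottom  bias=-1
  edge (5, 14)→(5, 4): d=(0,-10) top-left  bias=+0
  edge (5, 4)→(16, 12): d=(11,8) right/bottom  bias=-1
    (2,0)@(5, 1): e=[143,0,-33] → ·  [on edge]
    (2,1)@(5, 3): e=[121,0,-11] → ·  [on edge]
    (2,2)@(5, 5): e=[99,0,11] → █  [on edge]
    (3,2)@(7, 5): e=[95,20,-5] → ·
    (2,3)@(5, 7): e=[77,0,33] → █  [on edge]
    (3,3)@(7, 7): e=[73,20,17] → █
    (4,3)@(9, 7): e=[69,40,1] → █
    (5,3)@(11, 7): e=[65,60,-15] → ·
    (2,4)@(5, 9): e=[55,0,55] → █  [on edge]
    (5,4)@(11, 9): e=[43,60,7] → █
    (6,4)@(13, 9): e=[39,80,-9] → ·
    (2,5)@(5, 11): e=[33,0,77] → █  [on edge]
    (2,6)@(5, 13): e=[11,0,99] → █  [on edge]
    (2,7)@(5, 15): e=[-11,0,121] → ·  [on edge]
    (2,8)@(5, 17): e=[-33,0,143] → ·  [on edge]
    (2,9)@(5, 19): e=[-55,0,165] → ·  [on edge]
  covered (16 px):
    · · · · · · · · ·
    · · · · · · · · ·
    · · █ · · · · · ·
    · · █ █ █ · · · ·
    · · █ █ █ █ · · ·
    · · █ █ █ █ █ · ·
    · · █ █ █ · · · ·
    · · · · · · · · ·
    · · · · · · · · ·
    · · · · · · · · ·
T2:
  2·area = 90
  edge (16, 10)→(6, 12): d=(-10,2) right/bottom  bias=-1
  edge (6, 12)→(1, 4): d=(-5,-8) top-left  bias=+0
  edge (1, 4)→(16, 10): d=(15,6) right/bottom  bias=-1
    (1,2)@(3, 5): e=[76,11,3] → █
    (2,2)@(5, 5): e=[72,27,-9] → ·
    (1,3)@(3, 7): e=[56,1,33] → █
    (2,3)@(5, 7): e=[52,17,21] → █
    (3,3)@(7, 7): e=[48,33,9] → █
    (4,3)@(9, 7): e=[44,49,-3] → ·
    (1,4)@(3, 9): e=[36,-9,63] → ·
    (2,4)@(5, 9): e=[32,7,51] → █
    (4,4)@(9, 9): e=[24,39,27] → █
    (5,4)@(11, 9): e=[20,55,15] → █
    (6,4)@(13, 9): e=[16,71,3] → █
    (7,4)@(15, 9): e=[12,87,-9] → ·
    (5,5)@(11, 11): e=[0,45,45] → ·  [on edge]
    (0,6)@(1, 13): e=[0,-45,135] → ·  [on edge]
  covered (11 px):
    · · · · · · · · ·
    · · · · · · · · ·
    · █ · · · · · · ·
    · █ █ █ · · · · ·
    · · █ █ █ █ █ · ·
    · · · █ █ · · · ·
    · · · · · · · · ·
    · · · · · · · · ·
    · · · · · · · · ·
    · · · · · · · · ·

Result: [[2,2],[2,3],[3,3],[4,3],[2,4],[3,4],[4,4],[5,4],[2,5],[3,5],[4,5],[5,5],[6,5],[2,6],[3,6],[4,6]]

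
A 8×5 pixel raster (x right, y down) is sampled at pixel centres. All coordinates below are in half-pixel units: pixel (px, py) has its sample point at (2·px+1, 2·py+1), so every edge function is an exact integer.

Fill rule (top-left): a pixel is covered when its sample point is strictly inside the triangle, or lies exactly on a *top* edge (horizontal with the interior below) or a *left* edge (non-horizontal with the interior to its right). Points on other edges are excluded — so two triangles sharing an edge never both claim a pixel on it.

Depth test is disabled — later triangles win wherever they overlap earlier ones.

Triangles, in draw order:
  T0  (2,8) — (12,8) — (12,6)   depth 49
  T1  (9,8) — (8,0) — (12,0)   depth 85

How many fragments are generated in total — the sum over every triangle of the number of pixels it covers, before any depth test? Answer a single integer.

T0:
  2·area = 20  (B↔C swapped to make it positive)
  edge (2, 8)→(12, 6): d=(10,-2) top-left  bias=+0
  edge (12, 6)→(12, 8): d=(0,2) right/bottom  bias=-1
  edge (12, 8)→(2, 8): d=(-10,0) right/bottom  bias=-1
    (3,3)@(7, 7): e=[0,10,10] → #  [on edge]
    (4,3)@(9, 7): e=[4,6,10] → #
    (5,3)@(11, 7): e=[8,2,10] → #
    (6,3)@(13, 7): e=[12,-2,10] → ·
    (3,4)@(7, 9): e=[20,10,-10] → ·
    (4,4)@(9, 9): e=[24,6,-10] → ·
    (5,4)@(11, 9): e=[28,2,-10] → ·
  covered (3 px):
    · · · · · · · ·
    · · · · · · · ·
    · · · · · · · ·
    · · · # # # · ·
    · · · · · · · ·
T1:
  2·area = 32
  edge (9, 8)→(8, 0): d=(-1,-8) top-left  bias=+0
  edge (8, 0)→(12, 0): d=(4,0) top-left  bias=+0
  edge (12, 0)→(9, 8): d=(-3,8) right/bottom  bias=-1
    (4,0)@(9, 1): e=[7,4,21] → #
    (5,0)@(11, 1): e=[23,4,5] → #
    (6,0)@(13, 1): e=[39,4,-11] → ·
    (4,1)@(9, 3): e=[5,12,15] → #
    (5,1)@(11, 3): e=[21,12,-1] → ·
    (4,2)@(9, 5): e=[3,20,9] → #
    (5,2)@(11, 5): e=[19,20,-7] → ·
    (4,3)@(9, 7): e=[1,28,3] → #
    (5,3)@(11, 7): e=[17,28,-13] → ·
    (4,4)@(9, 9): e=[-1,36,-3] → ·
  covered (5 px):
    · · · · # # · ·
    · · · · # · · ·
    · · · · # · · ·
    · · · · # · · ·
    · · · · · · · ·

Result: 8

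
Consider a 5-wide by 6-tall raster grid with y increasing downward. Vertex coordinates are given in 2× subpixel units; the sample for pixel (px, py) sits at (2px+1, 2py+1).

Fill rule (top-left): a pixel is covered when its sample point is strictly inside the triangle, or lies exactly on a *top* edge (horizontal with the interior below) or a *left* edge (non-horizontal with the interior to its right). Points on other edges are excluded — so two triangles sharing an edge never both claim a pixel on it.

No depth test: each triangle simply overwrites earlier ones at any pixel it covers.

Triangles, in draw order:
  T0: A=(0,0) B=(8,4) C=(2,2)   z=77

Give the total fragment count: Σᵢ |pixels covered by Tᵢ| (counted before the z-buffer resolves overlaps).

T0:
  2·area = 8
  edge (0, 0)→(8, 4): d=(8,4) right/bottom  bias=-1
  edge (8, 4)→(2, 2): d=(-6,-2) top-left  bias=+0
  edge (2, 2)→(0, 0): d=(-2,-2) top-left  bias=+0
    (0,0)@(1, 1): e=[4,4,0] → X  [on edge]
    (1,0)@(3, 1): e=[-4,8,4] → .
    (0,1)@(1, 3): e=[20,-8,-4] → .
    (1,1)@(3, 3): e=[12,-4,0] → .  [on edge]
    (2,1)@(5, 3): e=[4,0,4] → X  [on edge]
    (3,1)@(7, 3): e=[-4,4,8] → .
    (2,2)@(5, 5): e=[20,-12,0] → .  [on edge]
    (3,3)@(7, 7): e=[28,-20,0] → .  [on edge]
    (4,4)@(9, 9): e=[36,-28,0] → .  [on edge]
  covered (2 px):
    X . . . .
    . . X . .
    . . . . .
    . . . . .
    . . . . .
    . . . . .

Answer: 2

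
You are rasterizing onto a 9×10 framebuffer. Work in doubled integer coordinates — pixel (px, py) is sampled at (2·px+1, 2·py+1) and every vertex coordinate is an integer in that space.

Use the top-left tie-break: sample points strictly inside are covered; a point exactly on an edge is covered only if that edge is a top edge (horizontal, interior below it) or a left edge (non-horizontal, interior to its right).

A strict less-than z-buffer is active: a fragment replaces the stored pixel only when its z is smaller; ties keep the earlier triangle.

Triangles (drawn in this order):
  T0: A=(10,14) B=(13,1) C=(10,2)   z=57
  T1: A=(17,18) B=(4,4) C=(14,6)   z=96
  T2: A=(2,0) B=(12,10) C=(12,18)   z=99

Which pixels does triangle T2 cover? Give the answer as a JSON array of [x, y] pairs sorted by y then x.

T0:
  2·area = 36  (B↔C swapped to make it positive)
  edge (10, 14)→(10, 2): d=(0,-12) top-left  bias=+0
  edge (10, 2)→(13, 1): d=(3,-1) top-left  bias=+0
  edge (13, 1)→(10, 14): d=(-3,13) right/bottom  bias=-1
    (6,0)@(13, 1): e=[36,0,0] → ·  [on edge]
    (3,1)@(7, 3): e=[-36,0,72] → ·  [on edge]
    (5,1)@(11, 3): e=[12,4,20] → #
    (6,1)@(13, 3): e=[36,6,-6] → ·
    (0,2)@(1, 5): e=[-108,0,144] → ·  [on edge]
    (5,2)@(11, 5): e=[12,10,14] → #
    (6,2)@(13, 5): e=[36,12,-12] → ·
    (5,3)@(11, 7): e=[12,16,8] → #
    (6,3)@(13, 7): e=[36,18,-18] → ·
    (5,4)@(11, 9): e=[12,22,2] → #
    (6,4)@(13, 9): e=[36,24,-24] → ·
    (5,5)@(11, 11): e=[12,28,-4] → ·
  covered (4 px):
    · · · · · · · · ·
    · · · · · # · · ·
    · · · · · # · · ·
    · · · · · # · · ·
    · · · · · # · · ·
    · · · · · · · · ·
    · · · · · · · · ·
    · · · · · · · · ·
    · · · · · · · · ·
    · · · · · · · · ·
T1:
  2·area = 114
  edge (17, 18)→(4, 4): d=(-13,-14) top-left  bias=+0
  edge (4, 4)→(14, 6): d=(10,2) right/bottom  bias=-1
  edge (14, 6)→(17, 18): d=(3,12) right/bottom  bias=-1
    (2,2)@(5, 5): e=[1,8,105] → #
    (3,2)@(7, 5): e=[29,4,81] → #
    (4,2)@(9, 5): e=[57,0,57] → ·  [on edge]
    (2,3)@(5, 7): e=[-25,28,111] → ·
    (3,3)@(7, 7): e=[3,24,87] → #
    (4,3)@(9, 7): e=[31,20,63] → #
    (5,3)@(11, 7): e=[59,16,39] → #
    (6,3)@(13, 7): e=[87,12,15] → #
    (7,3)@(15, 7): e=[115,8,-9] → ·
    (3,4)@(7, 9): e=[-23,44,93] → ·
    (4,4)@(9, 9): e=[5,40,69] → #
    (7,4)@(15, 9): e=[89,28,-3] → ·
  covered (15 px):
    · · · · · · · · ·
    · · · · · · · · ·
    · · # # · · · · ·
    · · · # # # # · ·
    · · · · # # # · ·
    · · · · · # # # ·
    · · · · · · # # ·
    · · · · · · · # ·
    · · · · · · · · ·
    · · · · · · · · ·
T2:
  2·area = 80
  edge (2, 0)→(12, 10): d=(10,10) right/bottom  bias=-1
  edge (12, 10)→(12, 18): d=(0,8) right/bottom  bias=-1
  edge (12, 18)→(2, 0): d=(-10,-18) top-left  bias=+0
    (1,0)@(3, 1): e=[0,72,8] → ·  [on edge]
    (2,1)@(5, 3): e=[0,56,24] → ·  [on edge]
    (2,2)@(5, 5): e=[20,56,4] → #
    (3,2)@(7, 5): e=[0,40,40] → ·  [on edge]
    (2,3)@(5, 7): e=[40,56,-16] → ·
    (3,3)@(7, 7): e=[20,40,20] → #
    (4,3)@(9, 7): e=[0,24,56] → ·  [on edge]
    (3,4)@(7, 9): e=[40,40,0] → #  [on edge]
    (4,4)@(9, 9): e=[20,24,36] → #
    (5,4)@(11, 9): e=[0,8,72] → ·  [on edge]
    (3,5)@(7, 11): e=[60,40,-20] → ·
    (4,5)@(9, 11): e=[40,24,16] → #
    (6,5)@(13, 11): e=[0,-8,88] → ·  [on edge]
    (7,6)@(15, 13): e=[0,-24,104] → ·  [on edge]
    (8,7)@(17, 15): e=[0,-40,120] → ·  [on edge]
  covered (8 px):
    · · · · · · · · ·
    · · · · · · · · ·
    · · # · · · · · ·
    · · · # · · · · ·
    · · · # # · · · ·
    · · · · # # · · ·
    · · · · · # · · ·
    · · · · · # · · ·
    · · · · · · · · ·
    · · · · · · · · ·

Result: [[2,2],[3,3],[3,4],[4,4],[4,5],[5,5],[5,6],[5,7]]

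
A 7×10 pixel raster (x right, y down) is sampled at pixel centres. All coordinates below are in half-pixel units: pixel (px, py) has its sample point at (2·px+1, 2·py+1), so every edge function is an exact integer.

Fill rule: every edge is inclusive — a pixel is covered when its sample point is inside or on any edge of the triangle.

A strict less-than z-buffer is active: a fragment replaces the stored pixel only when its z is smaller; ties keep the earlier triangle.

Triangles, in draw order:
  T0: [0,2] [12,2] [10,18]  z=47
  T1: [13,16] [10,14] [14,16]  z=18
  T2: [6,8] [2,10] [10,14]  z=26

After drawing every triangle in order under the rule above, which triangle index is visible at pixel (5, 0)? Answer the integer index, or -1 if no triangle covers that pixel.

T0:
  2·area = 192
  edge (0, 2)→(12, 2): d=(12,0) inclusive
  edge (12, 2)→(10, 18): d=(-2,16) inclusive
  edge (10, 18)→(0, 2): d=(-10,-16) inclusive
    (0,1)@(1, 3): e=[12,174,6] → █
    (1,1)@(3, 3): e=[12,142,38] → █
    (2,1)@(5, 3): e=[12,110,70] → █
    (3,1)@(7, 3): e=[12,78,102] → █
    (4,1)@(9, 3): e=[12,46,134] → █
    (5,1)@(11, 3): e=[12,14,166] → █
    (6,1)@(13, 3): e=[12,-18,198] → ·
    (0,2)@(1, 5): e=[36,170,-14] → ·
    (1,2)@(3, 5): e=[36,138,18] → █
    (6,2)@(13, 5): e=[36,-22,178] → ·
    (1,3)@(3, 7): e=[60,134,-2] → ·
    (2,3)@(5, 7): e=[60,102,30] → █
  covered (24 px):
    · · · · · · ·
    █ █ █ █ █ █ ·
    · █ █ █ █ █ ·
    · · █ █ █ █ ·
    · · █ █ █ █ ·
    · · · █ █ · ·
    · · · █ █ · ·
    · · · · █ · ·
    · · · · · · ·
    · · · · · · ·
T1:
  2·area = 2
  edge (13, 16)→(10, 14): d=(-3,-2) inclusive
  edge (10, 14)→(14, 16): d=(4,2) inclusive
  edge (14, 16)→(13, 16): d=(-1,0) inclusive
  covered (0 px):
    · · · · · · ·
    · · · · · · ·
    · · · · · · ·
    · · · · · · ·
    · · · · · · ·
    · · · · · · ·
    · · · · · · ·
    · · · · · · ·
    · · · · · · ·
    · · · · · · ·
T2:
  2·area = 32  (B↔C swapped to make it positive)
  edge (6, 8)→(10, 14): d=(4,6) inclusive
  edge (10, 14)→(2, 10): d=(-8,-4) inclusive
  edge (2, 10)→(6, 8): d=(4,-2) inclusive
    (2,4)@(5, 9): e=[10,20,2] → █
    (3,4)@(7, 9): e=[-2,28,6] → ·
    (2,5)@(5, 11): e=[18,4,10] → █
    (3,5)@(7, 11): e=[6,12,14] → █
    (4,5)@(9, 11): e=[-6,20,18] → ·
    (2,6)@(5, 13): e=[26,-12,18] → ·
    (3,6)@(7, 13): e=[14,-4,22] → ·
    (4,6)@(9, 13): e=[2,4,26] → █
    (5,6)@(11, 13): e=[-10,12,30] → ·
    (4,7)@(9, 15): e=[10,-12,34] → ·
  covered (4 px):
    · · · · · · ·
    · · · · · · ·
    · · · · · · ·
    · · · · · · ·
    · · █ · · · ·
    · · █ █ · · ·
    · · · · █ · ·
    · · · · · · ·
    · · · · · · ·
    · · · · · · ·

Z-buffer (winner per pixel, '.' = empty):
  . . . . . . .
  0 0 0 0 0 0 .
  . 0 0 0 0 0 .
  . . 0 0 0 0 .
  . . 2 0 0 0 .
  . . 2 2 0 . .
  . . . 0 2 . .
  . . . . 0 . .
  . . . . . . .
  . . . . . . .

Final: -1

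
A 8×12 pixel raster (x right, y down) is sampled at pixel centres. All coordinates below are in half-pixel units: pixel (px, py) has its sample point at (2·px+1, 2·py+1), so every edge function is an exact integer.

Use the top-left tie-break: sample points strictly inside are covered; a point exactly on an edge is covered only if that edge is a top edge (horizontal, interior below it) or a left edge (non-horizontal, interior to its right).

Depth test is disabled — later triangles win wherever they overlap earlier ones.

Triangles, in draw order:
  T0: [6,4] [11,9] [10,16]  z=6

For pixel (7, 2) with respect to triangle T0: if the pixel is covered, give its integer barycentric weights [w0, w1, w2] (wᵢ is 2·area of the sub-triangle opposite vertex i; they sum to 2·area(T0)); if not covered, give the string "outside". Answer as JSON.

T0:
  2·area = 40
  edge (6, 4)→(11, 9): d=(5,5) right/bottom  bias=-1
  edge (11, 9)→(10, 16): d=(-1,7) right/bottom  bias=-1
  edge (10, 16)→(6, 4): d=(-4,-12) top-left  bias=+0
    (1,0)@(3, 1): e=[0,64,-24] → .  [on edge]
    (2,0)@(5, 1): e=[-10,50,0] → .  [on edge]
    (2,1)@(5, 3): e=[0,48,-8] → .  [on edge]
    (3,2)@(7, 5): e=[0,32,8] → .  [on edge]
    (3,3)@(7, 7): e=[10,30,0] → X  [on edge]
    (4,3)@(9, 7): e=[0,16,24] → .  [on edge]
    (3,4)@(7, 9): e=[20,28,-8] → .
    (4,4)@(9, 9): e=[10,14,16] → X
    (5,4)@(11, 9): e=[0,0,40] → .  [on edge]
    (4,5)@(9, 11): e=[20,12,8] → X
    (5,5)@(11, 11): e=[10,-2,32] → .
    (6,5)@(13, 11): e=[0,-16,56] → .  [on edge]
    (4,6)@(9, 13): e=[30,10,0] → X  [on edge]
    (7,6)@(15, 13): e=[0,-32,72] → .  [on edge]
    (5,9)@(11, 19): e=[50,-10,0] → .  [on edge]
    (4,11)@(9, 23): e=[80,0,-40] → .  [on edge]
  covered (4 px):
    . . . . . . . .
    . . . . . . . .
    . . . . . . . .
    . . . X . . . .
    . . . . X . . .
    . . . . X . . .
    . . . . X . . .
    . . . . . . . .
    . . . . . . . .
    . . . . . . . .
    . . . . . . . .
    . . . . . . . .

Final: "outside"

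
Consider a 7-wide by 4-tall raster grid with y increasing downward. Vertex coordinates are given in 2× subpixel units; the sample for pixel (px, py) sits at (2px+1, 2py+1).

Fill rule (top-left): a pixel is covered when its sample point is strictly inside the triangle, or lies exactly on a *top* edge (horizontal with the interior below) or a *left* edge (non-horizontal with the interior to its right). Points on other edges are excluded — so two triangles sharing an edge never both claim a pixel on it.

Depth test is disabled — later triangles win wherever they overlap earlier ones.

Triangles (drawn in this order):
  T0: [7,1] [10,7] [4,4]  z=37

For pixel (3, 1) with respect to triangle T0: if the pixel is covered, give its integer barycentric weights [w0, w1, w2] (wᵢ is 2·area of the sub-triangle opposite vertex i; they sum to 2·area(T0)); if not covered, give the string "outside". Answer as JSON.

T0:
  2·area = 27
  edge (7, 1)→(10, 7): d=(3,6) right/bottom  bias=-1
  edge (10, 7)→(4, 4): d=(-6,-3) top-left  bias=+0
  edge (4, 4)→(7, 1): d=(3,-3) top-left  bias=+0
    (3,0)@(7, 1): e=[0,27,0] → ·  [on edge]
    (2,1)@(5, 3): e=[18,9,0] → █  [on edge]
    (3,1)@(7, 3): e=[6,15,6] → █
    (4,1)@(9, 3): e=[-6,21,12] → ·
    (1,2)@(3, 5): e=[36,-9,0] → ·  [on edge]
    (2,2)@(5, 5): e=[24,-3,6] → ·
    (3,2)@(7, 5): e=[12,3,12] → █
    (4,2)@(9, 5): e=[0,9,18] → ·  [on edge]
    (0,3)@(1, 7): e=[54,-27,0] → ·  [on edge]
    (3,3)@(7, 7): e=[18,-9,18] → ·
  covered (3 px):
    · · · · · · ·
    · · █ █ · · ·
    · · · █ · · ·
    · · · · · · ·

Result: [15,6,6]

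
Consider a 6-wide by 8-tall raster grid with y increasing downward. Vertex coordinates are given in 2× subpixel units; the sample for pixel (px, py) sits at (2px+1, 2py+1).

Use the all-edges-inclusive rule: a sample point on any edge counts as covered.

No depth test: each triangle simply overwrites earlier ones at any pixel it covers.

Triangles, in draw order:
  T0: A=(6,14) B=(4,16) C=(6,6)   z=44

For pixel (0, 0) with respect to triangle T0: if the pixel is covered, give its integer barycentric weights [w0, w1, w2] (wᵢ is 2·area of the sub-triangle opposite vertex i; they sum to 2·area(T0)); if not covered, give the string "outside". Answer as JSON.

T0:
  2·area = 16
  edge (6, 14)→(4, 16): d=(-2,2) inclusive
  edge (4, 16)→(6, 6): d=(2,-10) inclusive
  edge (6, 6)→(6, 14): d=(0,8) inclusive
    (3,0)@(7, 1): e=[24,0,-8] → .  [on edge]
    (5,4)@(11, 9): e=[0,56,-40] → .  [on edge]
    (2,5)@(5, 11): e=[8,0,8] → X  [on edge]
    (3,5)@(7, 11): e=[4,20,-8] → .
    (4,5)@(9, 11): e=[0,40,-24] → .  [on edge]
    (2,6)@(5, 13): e=[4,4,8] → X
    (3,6)@(7, 13): e=[0,24,-8] → .  [on edge]
    (2,7)@(5, 15): e=[0,8,8] → X  [on edge]
    (3,7)@(7, 15): e=[-4,28,-8] → .
  covered (3 px):
    . . . . . .
    . . . . . .
    . . . . . .
    . . . . . .
    . . . . . .
    . . X . . .
    . . X . . .
    . . X . . .

Answer: "outside"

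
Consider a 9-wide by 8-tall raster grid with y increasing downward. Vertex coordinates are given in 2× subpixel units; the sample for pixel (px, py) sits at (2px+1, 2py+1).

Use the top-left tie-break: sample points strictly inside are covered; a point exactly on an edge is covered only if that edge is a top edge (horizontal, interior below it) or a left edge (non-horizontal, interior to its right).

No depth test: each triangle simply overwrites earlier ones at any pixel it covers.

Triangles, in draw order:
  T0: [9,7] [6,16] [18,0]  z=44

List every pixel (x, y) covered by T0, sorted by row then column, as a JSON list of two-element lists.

T0:
  2·area = 60  (B↔C swapped to make it positive)
  edge (9, 7)→(18, 0): d=(9,-7) top-left  bias=+0
  edge (18, 0)→(6, 16): d=(-12,16) right/bottom  bias=-1
  edge (6, 16)→(9, 7): d=(3,-9) top-left  bias=+0
    (5,0)@(11, 1): e=[-40,100,0] → ·  [on edge]
    (8,0)@(17, 1): e=[2,4,54] → █
    (7,1)@(15, 3): e=[6,12,42] → █
    (8,1)@(17, 3): e=[20,-20,60] → ·
    (6,2)@(13, 5): e=[10,20,30] → █
    (7,2)@(15, 5): e=[24,-12,48] → ·
    (4,3)@(9, 7): e=[0,60,0] → █  [on edge]
    (5,3)@(11, 7): e=[14,28,18] → █
    (6,3)@(13, 7): e=[28,-4,36] → ·
    (4,4)@(9, 9): e=[18,36,6] → █
    (6,4)@(13, 9): e=[46,-28,42] → ·
    (4,5)@(9, 11): e=[36,12,12] → █
    (3,6)@(7, 13): e=[40,20,0] → █  [on edge]
  covered (9 px):
    · · · · · · · · █
    · · · · · · · █ ·
    · · · · · · █ · ·
    · · · · █ █ · · ·
    · · · · █ █ · · ·
    · · · · █ · · · ·
    · · · █ · · · · ·
    · · · · · · · · ·

Final: [[8,0],[7,1],[6,2],[4,3],[5,3],[4,4],[5,4],[4,5],[3,6]]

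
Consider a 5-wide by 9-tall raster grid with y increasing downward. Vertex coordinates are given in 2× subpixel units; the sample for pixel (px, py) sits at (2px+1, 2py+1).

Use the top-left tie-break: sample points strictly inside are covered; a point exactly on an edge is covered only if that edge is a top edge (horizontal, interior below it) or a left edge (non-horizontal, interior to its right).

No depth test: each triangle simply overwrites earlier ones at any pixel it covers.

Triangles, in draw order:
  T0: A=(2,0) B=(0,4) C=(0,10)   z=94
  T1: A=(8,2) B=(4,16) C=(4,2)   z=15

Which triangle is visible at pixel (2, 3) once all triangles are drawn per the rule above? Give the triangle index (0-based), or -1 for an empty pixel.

T0:
  2·area = 12  (B↔C swapped to make it positive)
  edge (2, 0)→(0, 10): d=(-2,10) right/bottom  bias=-1
  edge (0, 10)→(0, 4): d=(0,-6) top-left  bias=+0
  edge (0, 4)→(2, 0): d=(2,-4) top-left  bias=+0
    (0,1)@(1, 3): e=[4,6,2] → █
    (1,1)@(3, 3): e=[-16,18,10] → ·
    (0,2)@(1, 5): e=[0,6,6] → ·  [on edge]
  covered (1 px):
    · · · · ·
    █ · · · ·
    · · · · ·
    · · · · ·
    · · · · ·
    · · · · ·
    · · · · ·
    · · · · ·
    · · · · ·
T1:
  2·area = 56
  edge (8, 2)→(4, 16): d=(-4,14) right/bottom  bias=-1
  edge (4, 16)→(4, 2): d=(0,-14) top-left  bias=+0
  edge (4, 2)→(8, 2): d=(4,0) top-left  bias=+0
    (2,1)@(5, 3): e=[38,14,4] → █
    (3,1)@(7, 3): e=[10,42,4] → █
    (4,1)@(9, 3): e=[-18,70,4] → ·
    (2,2)@(5, 5): e=[30,14,12] → █
    (4,2)@(9, 5): e=[-26,70,12] → ·
    (2,3)@(5, 7): e=[22,14,20] → █
    (3,3)@(7, 7): e=[-6,42,20] → ·
    (2,4)@(5, 9): e=[14,14,28] → █
    (3,4)@(7, 9): e=[-14,42,28] → ·
    (2,5)@(5, 11): e=[6,14,36] → █
    (3,5)@(7, 11): e=[-22,42,36] → ·
    (2,6)@(5, 13): e=[-2,14,44] → ·
  covered (7 px):
    · · · · ·
    · · █ █ ·
    · · █ █ ·
    · · █ · ·
    · · █ · ·
    · · █ · ·
    · · · · ·
    · · · · ·
    · · · · ·

Z-buffer (winner per pixel, '.' = empty):
  . . . . .
  0 . 1 1 .
  . . 1 1 .
  . . 1 . .
  . . 1 . .
  . . 1 . .
  . . . . .
  . . . . .
  . . . . .

Result: 1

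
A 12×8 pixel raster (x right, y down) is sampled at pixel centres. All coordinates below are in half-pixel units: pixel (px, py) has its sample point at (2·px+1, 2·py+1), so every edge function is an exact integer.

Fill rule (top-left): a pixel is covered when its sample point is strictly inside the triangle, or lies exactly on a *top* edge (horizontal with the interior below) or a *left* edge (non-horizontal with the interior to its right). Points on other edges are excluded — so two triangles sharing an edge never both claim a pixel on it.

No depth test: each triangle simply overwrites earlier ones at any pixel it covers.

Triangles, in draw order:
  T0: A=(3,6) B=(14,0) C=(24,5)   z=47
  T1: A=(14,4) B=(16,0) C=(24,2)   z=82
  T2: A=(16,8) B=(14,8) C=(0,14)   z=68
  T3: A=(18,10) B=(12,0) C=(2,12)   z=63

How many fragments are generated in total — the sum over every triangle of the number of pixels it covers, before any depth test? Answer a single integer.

T0:
  2·area = 115
  edge (3, 6)→(14, 0): d=(11,-6) top-left  bias=+0
  edge (14, 0)→(24, 5): d=(10,5) right/bottom  bias=-1
  edge (24, 5)→(3, 6): d=(-21,1) right/bottom  bias=-1
    (6,0)@(13, 1): e=[5,15,95] → █
    (7,0)@(15, 1): e=[17,5,93] → █
    (8,0)@(17, 1): e=[29,-5,91] → ·
    (4,1)@(9, 3): e=[3,55,57] → █
    (5,1)@(11, 3): e=[15,45,55] → █
    (8,1)@(17, 3): e=[51,15,49] → █
    (9,1)@(19, 3): e=[63,5,47] → █
    (10,1)@(21, 3): e=[75,-5,45] → ·
    (2,2)@(5, 5): e=[1,95,19] → █
    (3,2)@(7, 5): e=[13,85,17] → █
    (10,2)@(21, 5): e=[97,15,3] → █
    (11,2)@(23, 5): e=[109,5,1] → █
  covered (18 px):
    · · · · · · █ █ · · · ·
    · · · · █ █ █ █ █ █ · ·
    · · █ █ █ █ █ █ █ █ █ █
    · · · · · · · · · · · ·
    · · · · · · · · · · · ·
    · · · · · · · · · · · ·
    · · · · · · · · · · · ·
    · · · · · · · · · · · ·
T1:
  2·area = 36
  edge (14, 4)→(16, 0): d=(2,-4) top-left  bias=+0
  edge (16, 0)→(24, 2): d=(8,2) right/bottom  bias=-1
  edge (24, 2)→(14, 4): d=(-10,2) right/bottom  bias=-1
    (8,0)@(17, 1): e=[6,6,24] → █
    (9,0)@(19, 1): e=[14,2,20] → █
    (10,0)@(21, 1): e=[22,-2,16] → ·
    (7,1)@(15, 3): e=[2,26,8] → █
    (9,1)@(19, 3): e=[18,18,0] → ·  [on edge]
    (4,2)@(9, 5): e=[-18,54,0] → ·  [on edge]
    (7,2)@(15, 5): e=[6,42,-12] → ·
    (8,2)@(17, 5): e=[14,38,-16] → ·
  covered (4 px):
    · · · · · · · · █ █ · ·
    · · · · · · · █ █ · · ·
    · · · · · · · · · · · ·
    · · · · · · · · · · · ·
    · · · · · · · · · · · ·
    · · · · · · · · · · · ·
    · · · · · · · · · · · ·
    · · · · · · · · · · · ·
T2:
  2·area = 12  (B↔C swapped to make it positive)
  edge (16, 8)→(0, 14): d=(-16,6) right/bottom  bias=-1
  edge (0, 14)→(14, 8): d=(14,-6) top-left  bias=+0
  edge (14, 8)→(16, 8): d=(2,0) top-left  bias=+0
    (10,2)@(21, 5): e=[18,0,-6] → ·  [on edge]
    (6,4)@(13, 9): e=[2,8,2] → █
    (7,4)@(15, 9): e=[-10,20,2] → ·
    (3,5)@(7, 11): e=[6,0,6] → █  [on edge]
    (4,5)@(9, 11): e=[-6,12,6] → ·
    (6,5)@(13, 11): e=[-30,36,6] → ·
    (3,6)@(7, 13): e=[-26,28,10] → ·
  covered (2 px):
    · · · · · · · · · · · ·
    · · · · · · · · · · · ·
    · · · · · · · · · · · ·
    · · · · · · · · · · · ·
    · · · · · · █ · · · · ·
    · · · █ · · · · · · · ·
    · · · · · · · · · · · ·
    · · · · · · · · · · · ·
T3:
  2·area = 172  (B↔C swapped to make it positive)
  edge (18, 10)→(2, 12): d=(-16,2) right/bottom  bias=-1
  edge (2, 12)→(12, 0): d=(10,-12) top-left  bias=+0
  edge (12, 0)→(18, 10): d=(6,10) right/bottom  bias=-1
    (5,1)@(11, 3): e=[126,18,28] → █
    (6,1)@(13, 3): e=[122,42,8] → █
    (7,1)@(15, 3): e=[118,66,-12] → ·
    (4,2)@(9, 5): e=[98,14,60] → █
    (7,2)@(15, 5): e=[86,86,0] → ·  [on edge]
    (3,3)@(7, 7): e=[70,10,92] → █
    (7,3)@(15, 7): e=[54,106,12] → █
    (8,3)@(17, 7): e=[50,130,-8] → ·
    (2,4)@(5, 9): e=[42,6,124] → █
    (8,4)@(17, 9): e=[18,150,4] → █
    (9,4)@(19, 9): e=[14,174,-16] → ·
    (1,5)@(3, 11): e=[14,2,156] → █
    (10,7)@(21, 15): e=[-86,258,0] → ·  [on edge]
  covered (21 px):
    · · · · · · · · · · · ·
    · · · · · █ █ · · · · ·
    · · · · █ █ █ · · · · ·
    · · · █ █ █ █ █ · · · ·
    · · █ █ █ █ █ █ █ · · ·
    · █ █ █ █ · · · · · · ·
    · · · · · · · · · · · ·
    · · · · · · · · · · · ·

Final: 45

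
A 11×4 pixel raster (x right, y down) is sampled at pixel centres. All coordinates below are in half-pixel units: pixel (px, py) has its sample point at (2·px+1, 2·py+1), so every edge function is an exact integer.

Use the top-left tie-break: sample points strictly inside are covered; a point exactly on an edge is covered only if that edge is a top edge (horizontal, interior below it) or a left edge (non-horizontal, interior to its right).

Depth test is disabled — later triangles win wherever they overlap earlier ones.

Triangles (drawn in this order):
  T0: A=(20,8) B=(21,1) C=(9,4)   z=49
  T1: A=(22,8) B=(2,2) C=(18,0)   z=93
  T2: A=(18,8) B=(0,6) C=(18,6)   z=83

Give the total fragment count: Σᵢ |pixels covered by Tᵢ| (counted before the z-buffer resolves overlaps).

T0:
  2·area = 81  (B↔C swapped to make it positive)
  edge (20, 8)→(9, 4): d=(-11,-4) top-left  bias=+0
  edge (9, 4)→(21, 1): d=(12,-3) top-left  bias=+0
  edge (21, 1)→(20, 8): d=(-1,7) right/bottom  bias=-1
    (10,0)@(21, 1): e=[81,0,0] → ·  [on edge]
    (6,1)@(13, 3): e=[27,0,54] → #  [on edge]
    (7,1)@(15, 3): e=[35,6,40] → #
    (8,1)@(17, 3): e=[43,12,26] → #
    (9,1)@(19, 3): e=[51,18,12] → #
    (10,1)@(21, 3): e=[59,24,-2] → ·
    (2,2)@(5, 5): e=[-27,0,108] → ·  [on edge]
    (6,2)@(13, 5): e=[5,24,52] → #
    (10,2)@(21, 5): e=[37,48,-4] → ·
    (6,3)@(13, 7): e=[-17,48,50] → ·
    (7,3)@(15, 7): e=[-9,54,36] → ·
    (8,3)@(17, 7): e=[-1,60,22] → ·
  covered (9 px):
    · · · · · · · · · · ·
    · · · · · · # # # # ·
    · · · · · · # # # # ·
    · · · · · · · · · # ·
T1:
  2·area = 136
  edge (22, 8)→(2, 2): d=(-20,-6) top-left  bias=+0
  edge (2, 2)→(18, 0): d=(16,-2) top-left  bias=+0
  edge (18, 0)→(22, 8): d=(4,8) right/bottom  bias=-1
    (5,0)@(11, 1): e=[74,2,60] → #
    (6,0)@(13, 1): e=[86,6,44] → #
    (7,0)@(15, 1): e=[98,10,28] → #
    (8,0)@(17, 1): e=[110,14,12] → #
    (9,0)@(19, 1): e=[122,18,-4] → ·
    (3,1)@(7, 3): e=[10,26,100] → #
    (4,1)@(9, 3): e=[22,30,84] → #
    (9,1)@(19, 3): e=[82,50,4] → #
    (10,1)@(21, 3): e=[94,54,-12] → ·
    (3,2)@(7, 5): e=[-30,58,108] → ·
    (4,2)@(9, 5): e=[-18,62,92] → ·
    (5,2)@(11, 5): e=[-6,66,76] → ·
  covered (17 px):
    · · · · · # # # # · ·
    · · · # # # # # # # ·
    · · · · · · # # # # ·
    · · · · · · · · · # #
T2:
  2·area = 36
  edge (18, 8)→(0, 6): d=(-18,-2) top-left  bias=+0
  edge (0, 6)→(18, 6): d=(18,0) top-left  bias=+0
  edge (18, 6)→(18, 8): d=(0,2) right/bottom  bias=-1
    (4,3)@(9, 7): e=[0,18,18] → #  [on edge]
    (5,3)@(11, 7): e=[4,18,14] → #
    (6,3)@(13, 7): e=[8,18,10] → #
    (7,3)@(15, 7): e=[12,18,6] → #
    (8,3)@(17, 7): e=[16,18,2] → #
    (9,3)@(19, 7): e=[20,18,-2] → ·
  covered (5 px):
    · · · · · · · · · · ·
    · · · · · · · · · · ·
    · · · · · · · · · · ·
    · · · · # # # # # · ·

Result: 31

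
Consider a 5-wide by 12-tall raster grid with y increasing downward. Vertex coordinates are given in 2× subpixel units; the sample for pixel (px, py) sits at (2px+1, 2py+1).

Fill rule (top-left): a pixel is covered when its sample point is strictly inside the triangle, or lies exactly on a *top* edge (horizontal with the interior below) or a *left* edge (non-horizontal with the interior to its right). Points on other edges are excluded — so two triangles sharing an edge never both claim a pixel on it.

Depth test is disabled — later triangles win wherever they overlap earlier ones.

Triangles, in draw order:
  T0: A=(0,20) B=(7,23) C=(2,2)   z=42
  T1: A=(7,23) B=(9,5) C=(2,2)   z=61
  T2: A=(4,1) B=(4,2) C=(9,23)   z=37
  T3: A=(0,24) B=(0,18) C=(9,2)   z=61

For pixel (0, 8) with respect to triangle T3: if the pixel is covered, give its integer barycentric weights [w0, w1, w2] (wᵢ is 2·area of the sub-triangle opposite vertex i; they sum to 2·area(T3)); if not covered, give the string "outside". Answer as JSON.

T0:
  2·area = 132  (B↔C swapped to make it positive)
  edge (0, 20)→(2, 2): d=(2,-18) top-left  bias=+0
  edge (2, 2)→(7, 23): d=(5,21) right/bottom  bias=-1
  edge (7, 23)→(0, 20): d=(-7,-3) top-left  bias=+0
    (1,3)@(3, 7): e=[28,4,100] → #
    (2,3)@(5, 7): e=[64,-38,106] → ·
    (1,4)@(3, 9): e=[32,14,86] → #
    (2,4)@(5, 9): e=[68,-28,92] → ·
    (0,5)@(1, 11): e=[0,66,66] → #  [on edge]
    (2,5)@(5, 11): e=[72,-18,78] → ·
    (0,6)@(1, 13): e=[4,76,52] → #
    (2,6)@(5, 13): e=[76,-8,64] → ·
    (0,7)@(1, 15): e=[8,86,38] → #
    (2,7)@(5, 15): e=[80,2,50] → #
    (3,7)@(7, 15): e=[116,-40,56] → ·
    (0,8)@(1, 17): e=[12,96,24] → #
    (3,11)@(7, 23): e=[132,0,0] → ·  [on edge]
  covered (17 px):
    · · · · ·
    · · · · ·
    · · · · ·
    · # · · ·
    · # · · ·
    # # · · ·
    # # · · ·
    # # # · ·
    # # # · ·
    # # # · ·
    · # # · ·
    · · · · ·
T1:
  2·area = 132  (B↔C swapped to make it positive)
  edge (7, 23)→(2, 2): d=(-5,-21) top-left  bias=+0
  edge (2, 2)→(9, 5): d=(7,3) right/bottom  bias=-1
  edge (9, 5)→(7, 23): d=(-2,18) right/bottom  bias=-1
    (1,1)@(3, 3): e=[16,4,112] → #
    (2,1)@(5, 3): e=[58,-2,76] → ·
    (1,2)@(3, 5): e=[6,18,108] → #
    (2,2)@(5, 5): e=[48,12,72] → #
    (3,2)@(7, 5): e=[90,6,36] → #
    (4,2)@(9, 5): e=[132,0,0] → ·  [on edge]
    (1,3)@(3, 7): e=[-4,32,104] → ·
    (2,3)@(5, 7): e=[38,26,68] → #
    (4,3)@(9, 7): e=[122,14,-4] → ·
    (2,4)@(5, 9): e=[28,40,64] → #
    (4,4)@(9, 9): e=[112,28,-8] → ·
    (2,5)@(5, 11): e=[18,54,60] → #
    (3,11)@(7, 23): e=[0,132,0] → ·  [on edge]
  covered (16 px):
    · · · · ·
    · # · · ·
    · # # # ·
    · · # # ·
    · · # # ·
    · · # # ·
    · · # # ·
    · · · # ·
    · · · # ·
    · · · # ·
    · · · # ·
    · · · · ·
T2:
  2·area = 5  (B↔C swapped to make it positive)
  edge (4, 1)→(9, 23): d=(5,22) right/bottom  bias=-1
  edge (9, 23)→(4, 2): d=(-5,-21) top-left  bias=+0
  edge (4, 2)→(4, 1): d=(0,-1) top-left  bias=+0
    (4,11)@(9, 23): e=[0,0,5] → ·  [on edge]
  covered (0 px):
    · · · · ·
    · · · · ·
    · · · · ·
    · · · · ·
    · · · · ·
    · · · · ·
    · · · · ·
    · · · · ·
    · · · · ·
    · · · · ·
    · · · · ·
    · · · · ·
T3:
  2·area = 54
  edge (0, 24)→(0, 18): d=(0,-6) top-left  bias=+0
  edge (0, 18)→(9, 2): d=(9,-16) top-left  bias=+0
  edge (9, 2)→(0, 24): d=(-9,22) right/bottom  bias=-1
    (2,5)@(5, 11): e=[30,17,7] → #
    (3,5)@(7, 11): e=[42,49,-37] → ·
    (1,6)@(3, 13): e=[18,3,33] → #
    (2,6)@(5, 13): e=[30,35,-11] → ·
    (1,7)@(3, 15): e=[18,21,15] → #
    (2,7)@(5, 15): e=[30,53,-29] → ·
    (0,8)@(1, 17): e=[6,7,41] → #
    (1,8)@(3, 17): e=[18,39,-3] → ·
    (0,9)@(1, 19): e=[6,25,23] → #
    (1,9)@(3, 19): e=[18,57,-21] → ·
    (0,10)@(1, 21): e=[6,43,5] → #
    (1,10)@(3, 21): e=[18,75,-39] → ·
  covered (6 px):
    · · · · ·
    · · · · ·
    · · · · ·
    · · · · ·
    · · · · ·
    · · # · ·
    · # · · ·
    · # · · ·
    # · · · ·
    # · · · ·
    # · · · ·
    · · · · ·

Result: [7,41,6]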